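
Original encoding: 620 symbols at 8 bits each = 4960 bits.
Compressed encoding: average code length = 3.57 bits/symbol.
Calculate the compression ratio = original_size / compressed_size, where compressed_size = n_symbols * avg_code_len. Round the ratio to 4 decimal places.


original_size = n_symbols * orig_bits = 620 * 8 = 4960 bits
compressed_size = n_symbols * avg_code_len = 620 * 3.57 = 2213.4 bits
ratio = original_size / compressed_size = 4960 / 2213.4 = 2.2409

Compression ratio = 2.2409


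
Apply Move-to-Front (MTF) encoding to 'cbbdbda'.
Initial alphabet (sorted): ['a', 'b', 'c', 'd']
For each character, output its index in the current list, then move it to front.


MTF encoding:
'c': index 2 in ['a', 'b', 'c', 'd'] -> ['c', 'a', 'b', 'd']
'b': index 2 in ['c', 'a', 'b', 'd'] -> ['b', 'c', 'a', 'd']
'b': index 0 in ['b', 'c', 'a', 'd'] -> ['b', 'c', 'a', 'd']
'd': index 3 in ['b', 'c', 'a', 'd'] -> ['d', 'b', 'c', 'a']
'b': index 1 in ['d', 'b', 'c', 'a'] -> ['b', 'd', 'c', 'a']
'd': index 1 in ['b', 'd', 'c', 'a'] -> ['d', 'b', 'c', 'a']
'a': index 3 in ['d', 'b', 'c', 'a'] -> ['a', 'd', 'b', 'c']


Output: [2, 2, 0, 3, 1, 1, 3]


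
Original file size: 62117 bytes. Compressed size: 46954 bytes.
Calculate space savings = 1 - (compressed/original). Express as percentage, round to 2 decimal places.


ratio = compressed/original = 46954/62117 = 0.755896
savings = 1 - ratio = 1 - 0.755896 = 0.244104
as a percentage: 0.244104 * 100 = 24.41%

Space savings = 1 - 46954/62117 = 24.41%


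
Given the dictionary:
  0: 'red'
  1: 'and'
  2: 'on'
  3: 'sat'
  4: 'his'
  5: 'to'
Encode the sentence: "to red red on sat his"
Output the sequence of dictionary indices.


Look up each word in the dictionary:
  'to' -> 5
  'red' -> 0
  'red' -> 0
  'on' -> 2
  'sat' -> 3
  'his' -> 4

Encoded: [5, 0, 0, 2, 3, 4]


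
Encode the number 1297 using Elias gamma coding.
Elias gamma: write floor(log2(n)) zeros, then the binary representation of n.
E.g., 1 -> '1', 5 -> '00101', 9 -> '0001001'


num_bits = floor(log2(1297)) + 1 = 11
leading_zeros = num_bits - 1 = 10
binary(1297) = 10100010001

Elias gamma(1297) = '0000000000' + '10100010001' = 000000000010100010001 (21 bits)


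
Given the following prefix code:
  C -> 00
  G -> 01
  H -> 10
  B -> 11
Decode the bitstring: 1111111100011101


Decoding step by step:
Bits 11 -> B
Bits 11 -> B
Bits 11 -> B
Bits 11 -> B
Bits 00 -> C
Bits 01 -> G
Bits 11 -> B
Bits 01 -> G


Decoded message: BBBBCGBG


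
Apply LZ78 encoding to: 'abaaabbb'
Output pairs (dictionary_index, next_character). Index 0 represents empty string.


LZ78 encoding steps:
Dictionary: {0: ''}
Step 1: w='' (idx 0), next='a' -> output (0, 'a'), add 'a' as idx 1
Step 2: w='' (idx 0), next='b' -> output (0, 'b'), add 'b' as idx 2
Step 3: w='a' (idx 1), next='a' -> output (1, 'a'), add 'aa' as idx 3
Step 4: w='a' (idx 1), next='b' -> output (1, 'b'), add 'ab' as idx 4
Step 5: w='b' (idx 2), next='b' -> output (2, 'b'), add 'bb' as idx 5


Encoded: [(0, 'a'), (0, 'b'), (1, 'a'), (1, 'b'), (2, 'b')]


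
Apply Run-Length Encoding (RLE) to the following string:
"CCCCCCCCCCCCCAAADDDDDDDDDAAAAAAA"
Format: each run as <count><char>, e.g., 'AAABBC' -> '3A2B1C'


Scanning runs left to right:
  i=0: run of 'C' x 13 -> '13C'
  i=13: run of 'A' x 3 -> '3A'
  i=16: run of 'D' x 9 -> '9D'
  i=25: run of 'A' x 7 -> '7A'

RLE = 13C3A9D7A


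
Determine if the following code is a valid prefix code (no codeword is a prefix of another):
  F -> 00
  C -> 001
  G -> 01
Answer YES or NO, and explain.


Checking each pair (does one codeword prefix another?):
  F='00' vs C='001': prefix -- VIOLATION

NO -- this is NOT a valid prefix code. F (00) is a prefix of C (001).


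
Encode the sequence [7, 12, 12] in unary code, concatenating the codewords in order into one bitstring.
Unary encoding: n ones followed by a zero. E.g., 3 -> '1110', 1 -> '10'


Encode each number as n ones followed by a terminating 0:
  7 -> 11111110 (8 bits)
  12 -> 1111111111110 (13 bits)
  12 -> 1111111111110 (13 bits)
Total length = 8 + 13 + 13 = 34 bits.

Unary([7, 12, 12]) = 1111111011111111111101111111111110 (34 bits)


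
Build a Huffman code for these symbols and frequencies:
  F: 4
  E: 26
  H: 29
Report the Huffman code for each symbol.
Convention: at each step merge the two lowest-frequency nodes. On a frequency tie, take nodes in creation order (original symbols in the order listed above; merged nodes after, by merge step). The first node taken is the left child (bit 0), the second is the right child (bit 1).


Huffman tree construction:
Step 1: Merge F(4) + E(26) = 30
Step 2: Merge H(29) + (F+E)(30) = 59
Read each symbol's code off the tree from the root (left child = 0, right child = 1).

Codes:
  F: 10 (length 2)
  E: 11 (length 2)
  H: 0 (length 1)
Average code length: 89/59 = 1.5085 bits/symbol


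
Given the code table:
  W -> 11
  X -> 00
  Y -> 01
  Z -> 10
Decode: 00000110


Decoding:
00 -> X
00 -> X
01 -> Y
10 -> Z


Result: XXYZ


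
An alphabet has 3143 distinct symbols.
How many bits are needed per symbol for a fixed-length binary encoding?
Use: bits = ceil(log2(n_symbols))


log2(3143) = 11.6179
Bracket: 2^11 = 2048 < 3143 <= 2^12 = 4096
So ceil(log2(3143)) = 12

bits = ceil(log2(3143)) = ceil(11.6179) = 12 bits


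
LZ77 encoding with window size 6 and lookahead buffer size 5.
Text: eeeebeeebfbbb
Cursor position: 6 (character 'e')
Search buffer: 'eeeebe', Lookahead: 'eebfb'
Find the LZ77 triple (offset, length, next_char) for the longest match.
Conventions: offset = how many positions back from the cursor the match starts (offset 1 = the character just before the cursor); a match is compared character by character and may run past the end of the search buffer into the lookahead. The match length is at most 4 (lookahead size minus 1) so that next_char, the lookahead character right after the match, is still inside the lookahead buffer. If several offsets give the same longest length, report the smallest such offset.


Try each offset into the search buffer:
  offset=1 (pos 5, char 'e'): match length 2
  offset=2 (pos 4, char 'b'): match length 0
  offset=3 (pos 3, char 'e'): match length 1
  offset=4 (pos 2, char 'e'): match length 3
  offset=5 (pos 1, char 'e'): match length 2
  offset=6 (pos 0, char 'e'): match length 2
Longest match has length 3 at offset 4.
next_char = character at position 6 + 3 = 9 -> 'f'

Best match: offset=4, length=3 (matching 'eeb' starting at position 2)
LZ77 triple: (4, 3, 'f')


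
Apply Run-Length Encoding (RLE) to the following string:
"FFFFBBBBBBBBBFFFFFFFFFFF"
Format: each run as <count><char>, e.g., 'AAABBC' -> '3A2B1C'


Scanning runs left to right:
  i=0: run of 'F' x 4 -> '4F'
  i=4: run of 'B' x 9 -> '9B'
  i=13: run of 'F' x 11 -> '11F'

RLE = 4F9B11F


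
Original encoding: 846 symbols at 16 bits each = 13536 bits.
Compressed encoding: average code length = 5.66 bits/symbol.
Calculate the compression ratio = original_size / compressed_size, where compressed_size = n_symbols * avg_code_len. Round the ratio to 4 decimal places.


original_size = n_symbols * orig_bits = 846 * 16 = 13536 bits
compressed_size = n_symbols * avg_code_len = 846 * 5.66 = 4788.36 bits
ratio = original_size / compressed_size = 13536 / 4788.36 = 2.8269

Compression ratio = 2.8269


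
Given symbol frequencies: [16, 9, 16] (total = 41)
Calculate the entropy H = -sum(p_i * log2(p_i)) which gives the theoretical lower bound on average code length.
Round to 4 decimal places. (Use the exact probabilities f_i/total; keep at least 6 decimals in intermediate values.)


Per-symbol terms -p_i * log2(p_i) with p_i = f_i/41:
  p = 16/41 = 0.390244: log2(p) = -1.357552, -p*log2(p) = 0.529776
  p = 9/41 = 0.219512: log2(p) = -2.187627, -p*log2(p) = 0.480211
  p = 16/41 = 0.390244: log2(p) = -1.357552, -p*log2(p) = 0.529776
H = 0.529776 + 0.480211 + 0.529776 = 1.539763

H = 1.5398 bits/symbol


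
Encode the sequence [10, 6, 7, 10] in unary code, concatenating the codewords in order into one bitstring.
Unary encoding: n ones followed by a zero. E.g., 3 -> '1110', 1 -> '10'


Encode each number as n ones followed by a terminating 0:
  10 -> 11111111110 (11 bits)
  6 -> 1111110 (7 bits)
  7 -> 11111110 (8 bits)
  10 -> 11111111110 (11 bits)
Total length = 11 + 7 + 8 + 11 = 37 bits.

Unary([10, 6, 7, 10]) = 1111111111011111101111111011111111110 (37 bits)


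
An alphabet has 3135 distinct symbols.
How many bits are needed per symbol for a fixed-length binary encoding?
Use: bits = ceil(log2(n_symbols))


log2(3135) = 11.6142
Bracket: 2^11 = 2048 < 3135 <= 2^12 = 4096
So ceil(log2(3135)) = 12

bits = ceil(log2(3135)) = ceil(11.6142) = 12 bits


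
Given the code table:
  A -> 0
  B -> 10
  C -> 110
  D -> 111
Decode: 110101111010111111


Decoding:
110 -> C
10 -> B
111 -> D
10 -> B
10 -> B
111 -> D
111 -> D


Result: CBDBBDD


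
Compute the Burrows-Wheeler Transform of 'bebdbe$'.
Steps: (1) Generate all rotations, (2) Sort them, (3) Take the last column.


Rotations (sorted):
  0: $bebdbe -> last char: e
  1: bdbe$be -> last char: e
  2: be$bebd -> last char: d
  3: bebdbe$ -> last char: $
  4: dbe$beb -> last char: b
  5: e$bebdb -> last char: b
  6: ebdbe$b -> last char: b


BWT = eed$bbb


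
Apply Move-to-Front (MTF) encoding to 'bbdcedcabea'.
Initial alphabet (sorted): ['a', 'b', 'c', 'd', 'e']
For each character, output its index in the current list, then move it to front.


MTF encoding:
'b': index 1 in ['a', 'b', 'c', 'd', 'e'] -> ['b', 'a', 'c', 'd', 'e']
'b': index 0 in ['b', 'a', 'c', 'd', 'e'] -> ['b', 'a', 'c', 'd', 'e']
'd': index 3 in ['b', 'a', 'c', 'd', 'e'] -> ['d', 'b', 'a', 'c', 'e']
'c': index 3 in ['d', 'b', 'a', 'c', 'e'] -> ['c', 'd', 'b', 'a', 'e']
'e': index 4 in ['c', 'd', 'b', 'a', 'e'] -> ['e', 'c', 'd', 'b', 'a']
'd': index 2 in ['e', 'c', 'd', 'b', 'a'] -> ['d', 'e', 'c', 'b', 'a']
'c': index 2 in ['d', 'e', 'c', 'b', 'a'] -> ['c', 'd', 'e', 'b', 'a']
'a': index 4 in ['c', 'd', 'e', 'b', 'a'] -> ['a', 'c', 'd', 'e', 'b']
'b': index 4 in ['a', 'c', 'd', 'e', 'b'] -> ['b', 'a', 'c', 'd', 'e']
'e': index 4 in ['b', 'a', 'c', 'd', 'e'] -> ['e', 'b', 'a', 'c', 'd']
'a': index 2 in ['e', 'b', 'a', 'c', 'd'] -> ['a', 'e', 'b', 'c', 'd']


Output: [1, 0, 3, 3, 4, 2, 2, 4, 4, 4, 2]


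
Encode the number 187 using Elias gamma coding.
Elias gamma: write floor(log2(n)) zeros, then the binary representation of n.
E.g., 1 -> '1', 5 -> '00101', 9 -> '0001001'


num_bits = floor(log2(187)) + 1 = 8
leading_zeros = num_bits - 1 = 7
binary(187) = 10111011

Elias gamma(187) = '0000000' + '10111011' = 000000010111011 (15 bits)


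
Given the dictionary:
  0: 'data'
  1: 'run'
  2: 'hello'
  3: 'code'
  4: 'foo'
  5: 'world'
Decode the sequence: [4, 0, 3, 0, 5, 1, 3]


Look up each index in the dictionary:
  4 -> 'foo'
  0 -> 'data'
  3 -> 'code'
  0 -> 'data'
  5 -> 'world'
  1 -> 'run'
  3 -> 'code'

Decoded: "foo data code data world run code"


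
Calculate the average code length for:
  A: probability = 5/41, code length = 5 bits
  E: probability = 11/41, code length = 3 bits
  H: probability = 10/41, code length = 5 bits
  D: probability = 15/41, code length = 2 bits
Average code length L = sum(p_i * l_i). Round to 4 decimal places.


Weighted contributions p_i * l_i:
  A: (5/41) * 5 = 25/41
  E: (11/41) * 3 = 33/41
  H: (10/41) * 5 = 50/41
  D: (15/41) * 2 = 30/41
Sum = (25 + 33 + 50 + 30)/41 = 138/41

L = 138/41 = 3.3659 bits/symbol


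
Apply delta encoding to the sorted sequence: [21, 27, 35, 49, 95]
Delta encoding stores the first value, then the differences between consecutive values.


First value: 21
Deltas:
  27 - 21 = 6
  35 - 27 = 8
  49 - 35 = 14
  95 - 49 = 46


Delta encoded: [21, 6, 8, 14, 46]


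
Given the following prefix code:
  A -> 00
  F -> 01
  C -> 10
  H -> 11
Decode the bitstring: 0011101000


Decoding step by step:
Bits 00 -> A
Bits 11 -> H
Bits 10 -> C
Bits 10 -> C
Bits 00 -> A


Decoded message: AHCCA


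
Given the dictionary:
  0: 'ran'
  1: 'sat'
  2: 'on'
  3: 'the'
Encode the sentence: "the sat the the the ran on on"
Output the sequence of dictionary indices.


Look up each word in the dictionary:
  'the' -> 3
  'sat' -> 1
  'the' -> 3
  'the' -> 3
  'the' -> 3
  'ran' -> 0
  'on' -> 2
  'on' -> 2

Encoded: [3, 1, 3, 3, 3, 0, 2, 2]


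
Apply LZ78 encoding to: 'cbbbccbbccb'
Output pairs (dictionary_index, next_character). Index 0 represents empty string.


LZ78 encoding steps:
Dictionary: {0: ''}
Step 1: w='' (idx 0), next='c' -> output (0, 'c'), add 'c' as idx 1
Step 2: w='' (idx 0), next='b' -> output (0, 'b'), add 'b' as idx 2
Step 3: w='b' (idx 2), next='b' -> output (2, 'b'), add 'bb' as idx 3
Step 4: w='c' (idx 1), next='c' -> output (1, 'c'), add 'cc' as idx 4
Step 5: w='bb' (idx 3), next='c' -> output (3, 'c'), add 'bbc' as idx 5
Step 6: w='c' (idx 1), next='b' -> output (1, 'b'), add 'cb' as idx 6


Encoded: [(0, 'c'), (0, 'b'), (2, 'b'), (1, 'c'), (3, 'c'), (1, 'b')]


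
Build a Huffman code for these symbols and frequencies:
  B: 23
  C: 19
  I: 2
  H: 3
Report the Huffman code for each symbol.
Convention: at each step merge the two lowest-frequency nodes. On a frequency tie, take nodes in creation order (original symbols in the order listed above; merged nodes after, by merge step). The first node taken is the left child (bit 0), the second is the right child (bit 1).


Huffman tree construction:
Step 1: Merge I(2) + H(3) = 5
Step 2: Merge (I+H)(5) + C(19) = 24
Step 3: Merge B(23) + ((I+H)+C)(24) = 47
Read each symbol's code off the tree from the root (left child = 0, right child = 1).

Codes:
  B: 0 (length 1)
  C: 11 (length 2)
  I: 100 (length 3)
  H: 101 (length 3)
Average code length: 76/47 = 1.6170 bits/symbol


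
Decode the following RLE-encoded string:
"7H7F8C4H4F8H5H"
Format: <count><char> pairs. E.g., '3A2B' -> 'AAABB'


Expanding each <count><char> pair:
  7H -> 'HHHHHHH'
  7F -> 'FFFFFFF'
  8C -> 'CCCCCCCC'
  4H -> 'HHHH'
  4F -> 'FFFF'
  8H -> 'HHHHHHHH'
  5H -> 'HHHHH'

Decoded = HHHHHHHFFFFFFFCCCCCCCCHHHHFFFFHHHHHHHHHHHHH


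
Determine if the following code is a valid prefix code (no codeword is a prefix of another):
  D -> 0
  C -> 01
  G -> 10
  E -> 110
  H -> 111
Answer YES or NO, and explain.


Checking each pair (does one codeword prefix another?):
  D='0' vs C='01': prefix -- VIOLATION

NO -- this is NOT a valid prefix code. D (0) is a prefix of C (01).


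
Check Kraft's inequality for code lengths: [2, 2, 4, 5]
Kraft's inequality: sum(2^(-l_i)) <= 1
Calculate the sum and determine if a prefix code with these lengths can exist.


Sum = 2^(-2) + 2^(-2) + 2^(-4) + 2^(-5)
    = 0.25 + 0.25 + 0.0625 + 0.03125
    = 19/32 = 0.59375
Since 0.59375 <= 1, Kraft's inequality IS satisfied.
A prefix code with these lengths CAN exist.

Kraft sum = 0.59375. Satisfied.


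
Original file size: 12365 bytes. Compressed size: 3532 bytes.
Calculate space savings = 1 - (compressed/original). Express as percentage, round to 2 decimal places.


ratio = compressed/original = 3532/12365 = 0.285645
savings = 1 - ratio = 1 - 0.285645 = 0.714355
as a percentage: 0.714355 * 100 = 71.44%

Space savings = 1 - 3532/12365 = 71.44%


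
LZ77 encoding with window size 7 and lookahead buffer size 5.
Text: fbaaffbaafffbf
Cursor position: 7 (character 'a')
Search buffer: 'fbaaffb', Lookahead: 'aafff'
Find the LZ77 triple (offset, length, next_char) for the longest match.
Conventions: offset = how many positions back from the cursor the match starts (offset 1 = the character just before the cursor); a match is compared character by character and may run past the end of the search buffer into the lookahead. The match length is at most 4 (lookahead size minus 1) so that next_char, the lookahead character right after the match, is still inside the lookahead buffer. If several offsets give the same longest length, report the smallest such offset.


Try each offset into the search buffer:
  offset=1 (pos 6, char 'b'): match length 0
  offset=2 (pos 5, char 'f'): match length 0
  offset=3 (pos 4, char 'f'): match length 0
  offset=4 (pos 3, char 'a'): match length 1
  offset=5 (pos 2, char 'a'): match length 4
  offset=6 (pos 1, char 'b'): match length 0
  offset=7 (pos 0, char 'f'): match length 0
Longest match has length 4 at offset 5.
next_char = character at position 7 + 4 = 11 -> 'f'

Best match: offset=5, length=4 (matching 'aaff' starting at position 2)
LZ77 triple: (5, 4, 'f')


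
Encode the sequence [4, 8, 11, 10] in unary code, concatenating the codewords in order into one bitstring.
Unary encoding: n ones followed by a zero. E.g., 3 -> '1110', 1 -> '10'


Encode each number as n ones followed by a terminating 0:
  4 -> 11110 (5 bits)
  8 -> 111111110 (9 bits)
  11 -> 111111111110 (12 bits)
  10 -> 11111111110 (11 bits)
Total length = 5 + 9 + 12 + 11 = 37 bits.

Unary([4, 8, 11, 10]) = 1111011111111011111111111011111111110 (37 bits)


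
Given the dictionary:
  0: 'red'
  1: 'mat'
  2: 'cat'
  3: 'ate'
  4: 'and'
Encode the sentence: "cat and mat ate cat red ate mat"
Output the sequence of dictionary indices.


Look up each word in the dictionary:
  'cat' -> 2
  'and' -> 4
  'mat' -> 1
  'ate' -> 3
  'cat' -> 2
  'red' -> 0
  'ate' -> 3
  'mat' -> 1

Encoded: [2, 4, 1, 3, 2, 0, 3, 1]


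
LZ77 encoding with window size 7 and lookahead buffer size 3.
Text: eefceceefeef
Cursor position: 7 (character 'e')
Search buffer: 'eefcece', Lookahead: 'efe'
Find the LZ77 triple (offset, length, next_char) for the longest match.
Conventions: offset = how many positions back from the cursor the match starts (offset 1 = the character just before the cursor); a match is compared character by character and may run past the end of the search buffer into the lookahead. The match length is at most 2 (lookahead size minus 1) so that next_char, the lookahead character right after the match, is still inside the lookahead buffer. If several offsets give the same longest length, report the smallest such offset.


Try each offset into the search buffer:
  offset=1 (pos 6, char 'e'): match length 1
  offset=2 (pos 5, char 'c'): match length 0
  offset=3 (pos 4, char 'e'): match length 1
  offset=4 (pos 3, char 'c'): match length 0
  offset=5 (pos 2, char 'f'): match length 0
  offset=6 (pos 1, char 'e'): match length 2
  offset=7 (pos 0, char 'e'): match length 1
Longest match has length 2 at offset 6.
next_char = character at position 7 + 2 = 9 -> 'e'

Best match: offset=6, length=2 (matching 'ef' starting at position 1)
LZ77 triple: (6, 2, 'e')


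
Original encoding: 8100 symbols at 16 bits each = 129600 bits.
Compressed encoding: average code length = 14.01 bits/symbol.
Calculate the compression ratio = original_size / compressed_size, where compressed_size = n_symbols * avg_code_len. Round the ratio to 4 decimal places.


original_size = n_symbols * orig_bits = 8100 * 16 = 129600 bits
compressed_size = n_symbols * avg_code_len = 8100 * 14.01 = 113481.0 bits
ratio = original_size / compressed_size = 129600 / 113481.0 = 1.142

Compression ratio = 1.142


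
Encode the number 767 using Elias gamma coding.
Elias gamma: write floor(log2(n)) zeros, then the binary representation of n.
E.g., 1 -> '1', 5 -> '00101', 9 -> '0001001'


num_bits = floor(log2(767)) + 1 = 10
leading_zeros = num_bits - 1 = 9
binary(767) = 1011111111

Elias gamma(767) = '000000000' + '1011111111' = 0000000001011111111 (19 bits)


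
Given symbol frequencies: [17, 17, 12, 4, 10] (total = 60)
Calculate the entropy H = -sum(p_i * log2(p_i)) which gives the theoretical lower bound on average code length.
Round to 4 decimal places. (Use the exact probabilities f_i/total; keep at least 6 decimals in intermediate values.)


Per-symbol terms -p_i * log2(p_i) with p_i = f_i/60:
  p = 17/60 = 0.283333: log2(p) = -1.819428, -p*log2(p) = 0.515505
  p = 17/60 = 0.283333: log2(p) = -1.819428, -p*log2(p) = 0.515505
  p = 12/60 = 0.200000: log2(p) = -2.321928, -p*log2(p) = 0.464386
  p = 4/60 = 0.066667: log2(p) = -3.906891, -p*log2(p) = 0.260459
  p = 10/60 = 0.166667: log2(p) = -2.584963, -p*log2(p) = 0.430827
H = 0.515505 + 0.515505 + 0.464386 + 0.260459 + 0.430827 = 2.186682

H = 2.1867 bits/symbol


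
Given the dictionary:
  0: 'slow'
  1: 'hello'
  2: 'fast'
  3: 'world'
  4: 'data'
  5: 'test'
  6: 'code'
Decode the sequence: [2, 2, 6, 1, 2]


Look up each index in the dictionary:
  2 -> 'fast'
  2 -> 'fast'
  6 -> 'code'
  1 -> 'hello'
  2 -> 'fast'

Decoded: "fast fast code hello fast"


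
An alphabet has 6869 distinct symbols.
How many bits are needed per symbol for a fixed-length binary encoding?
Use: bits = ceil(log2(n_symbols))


log2(6869) = 12.7459
Bracket: 2^12 = 4096 < 6869 <= 2^13 = 8192
So ceil(log2(6869)) = 13

bits = ceil(log2(6869)) = ceil(12.7459) = 13 bits


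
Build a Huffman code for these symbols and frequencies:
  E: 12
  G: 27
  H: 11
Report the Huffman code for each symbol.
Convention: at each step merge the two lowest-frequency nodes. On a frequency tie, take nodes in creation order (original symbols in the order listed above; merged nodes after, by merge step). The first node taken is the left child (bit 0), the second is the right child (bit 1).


Huffman tree construction:
Step 1: Merge H(11) + E(12) = 23
Step 2: Merge (H+E)(23) + G(27) = 50
Read each symbol's code off the tree from the root (left child = 0, right child = 1).

Codes:
  E: 01 (length 2)
  G: 1 (length 1)
  H: 00 (length 2)
Average code length: 73/50 = 1.4600 bits/symbol


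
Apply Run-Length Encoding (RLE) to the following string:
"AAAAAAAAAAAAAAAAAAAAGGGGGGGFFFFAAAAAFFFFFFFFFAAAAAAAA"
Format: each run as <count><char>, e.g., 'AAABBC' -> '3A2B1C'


Scanning runs left to right:
  i=0: run of 'A' x 20 -> '20A'
  i=20: run of 'G' x 7 -> '7G'
  i=27: run of 'F' x 4 -> '4F'
  i=31: run of 'A' x 5 -> '5A'
  i=36: run of 'F' x 9 -> '9F'
  i=45: run of 'A' x 8 -> '8A'

RLE = 20A7G4F5A9F8A


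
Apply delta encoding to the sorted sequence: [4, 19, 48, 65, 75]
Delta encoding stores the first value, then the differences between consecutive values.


First value: 4
Deltas:
  19 - 4 = 15
  48 - 19 = 29
  65 - 48 = 17
  75 - 65 = 10


Delta encoded: [4, 15, 29, 17, 10]


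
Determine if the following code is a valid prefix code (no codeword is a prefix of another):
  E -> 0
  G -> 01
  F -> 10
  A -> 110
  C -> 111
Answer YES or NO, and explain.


Checking each pair (does one codeword prefix another?):
  E='0' vs G='01': prefix -- VIOLATION

NO -- this is NOT a valid prefix code. E (0) is a prefix of G (01).


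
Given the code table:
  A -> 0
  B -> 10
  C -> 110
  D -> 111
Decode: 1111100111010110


Decoding:
111 -> D
110 -> C
0 -> A
111 -> D
0 -> A
10 -> B
110 -> C


Result: DCADABC


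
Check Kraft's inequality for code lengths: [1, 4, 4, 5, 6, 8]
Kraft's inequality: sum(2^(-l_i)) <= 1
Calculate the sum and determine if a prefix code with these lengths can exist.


Sum = 2^(-1) + 2^(-4) + 2^(-4) + 2^(-5) + 2^(-6) + 2^(-8)
    = 0.5 + 0.0625 + 0.0625 + 0.03125 + 0.015625 + 0.00390625
    = 173/256 = 0.67578125
Since 0.67578125 <= 1, Kraft's inequality IS satisfied.
A prefix code with these lengths CAN exist.

Kraft sum = 0.67578125. Satisfied.


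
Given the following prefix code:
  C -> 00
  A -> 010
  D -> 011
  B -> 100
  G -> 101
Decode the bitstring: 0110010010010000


Decoding step by step:
Bits 011 -> D
Bits 00 -> C
Bits 100 -> B
Bits 100 -> B
Bits 100 -> B
Bits 00 -> C


Decoded message: DCBBBC


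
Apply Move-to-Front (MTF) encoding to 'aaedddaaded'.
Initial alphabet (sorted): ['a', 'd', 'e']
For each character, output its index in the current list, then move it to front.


MTF encoding:
'a': index 0 in ['a', 'd', 'e'] -> ['a', 'd', 'e']
'a': index 0 in ['a', 'd', 'e'] -> ['a', 'd', 'e']
'e': index 2 in ['a', 'd', 'e'] -> ['e', 'a', 'd']
'd': index 2 in ['e', 'a', 'd'] -> ['d', 'e', 'a']
'd': index 0 in ['d', 'e', 'a'] -> ['d', 'e', 'a']
'd': index 0 in ['d', 'e', 'a'] -> ['d', 'e', 'a']
'a': index 2 in ['d', 'e', 'a'] -> ['a', 'd', 'e']
'a': index 0 in ['a', 'd', 'e'] -> ['a', 'd', 'e']
'd': index 1 in ['a', 'd', 'e'] -> ['d', 'a', 'e']
'e': index 2 in ['d', 'a', 'e'] -> ['e', 'd', 'a']
'd': index 1 in ['e', 'd', 'a'] -> ['d', 'e', 'a']


Output: [0, 0, 2, 2, 0, 0, 2, 0, 1, 2, 1]


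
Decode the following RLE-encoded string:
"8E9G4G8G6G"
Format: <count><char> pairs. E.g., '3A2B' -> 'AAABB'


Expanding each <count><char> pair:
  8E -> 'EEEEEEEE'
  9G -> 'GGGGGGGGG'
  4G -> 'GGGG'
  8G -> 'GGGGGGGG'
  6G -> 'GGGGGG'

Decoded = EEEEEEEEGGGGGGGGGGGGGGGGGGGGGGGGGGG


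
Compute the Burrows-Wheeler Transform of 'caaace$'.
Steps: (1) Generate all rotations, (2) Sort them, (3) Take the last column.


Rotations (sorted):
  0: $caaace -> last char: e
  1: aaace$c -> last char: c
  2: aace$ca -> last char: a
  3: ace$caa -> last char: a
  4: caaace$ -> last char: $
  5: ce$caaa -> last char: a
  6: e$caaac -> last char: c


BWT = ecaa$ac


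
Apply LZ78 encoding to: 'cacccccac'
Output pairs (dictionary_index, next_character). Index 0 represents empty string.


LZ78 encoding steps:
Dictionary: {0: ''}
Step 1: w='' (idx 0), next='c' -> output (0, 'c'), add 'c' as idx 1
Step 2: w='' (idx 0), next='a' -> output (0, 'a'), add 'a' as idx 2
Step 3: w='c' (idx 1), next='c' -> output (1, 'c'), add 'cc' as idx 3
Step 4: w='cc' (idx 3), next='c' -> output (3, 'c'), add 'ccc' as idx 4
Step 5: w='a' (idx 2), next='c' -> output (2, 'c'), add 'ac' as idx 5


Encoded: [(0, 'c'), (0, 'a'), (1, 'c'), (3, 'c'), (2, 'c')]


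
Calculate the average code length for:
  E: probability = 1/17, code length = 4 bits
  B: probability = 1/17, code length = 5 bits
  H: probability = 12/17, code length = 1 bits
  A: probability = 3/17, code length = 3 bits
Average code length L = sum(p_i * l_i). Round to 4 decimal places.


Weighted contributions p_i * l_i:
  E: (1/17) * 4 = 4/17
  B: (1/17) * 5 = 5/17
  H: (12/17) * 1 = 12/17
  A: (3/17) * 3 = 9/17
Sum = (4 + 5 + 12 + 9)/17 = 30/17

L = 30/17 = 1.7647 bits/symbol


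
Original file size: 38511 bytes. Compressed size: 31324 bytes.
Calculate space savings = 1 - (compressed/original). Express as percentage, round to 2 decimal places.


ratio = compressed/original = 31324/38511 = 0.813378
savings = 1 - ratio = 1 - 0.813378 = 0.186622
as a percentage: 0.186622 * 100 = 18.66%

Space savings = 1 - 31324/38511 = 18.66%


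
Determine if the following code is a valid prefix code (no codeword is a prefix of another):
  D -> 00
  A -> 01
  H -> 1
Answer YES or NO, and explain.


Checking each pair (does one codeword prefix another?):
  D='00' vs A='01': no prefix
  D='00' vs H='1': no prefix
  A='01' vs D='00': no prefix
  A='01' vs H='1': no prefix
  H='1' vs D='00': no prefix
  H='1' vs A='01': no prefix
No violation found over all pairs.

YES -- this is a valid prefix code. No codeword is a prefix of any other codeword.


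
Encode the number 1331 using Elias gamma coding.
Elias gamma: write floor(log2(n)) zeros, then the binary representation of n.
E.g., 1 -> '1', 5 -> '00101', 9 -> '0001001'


num_bits = floor(log2(1331)) + 1 = 11
leading_zeros = num_bits - 1 = 10
binary(1331) = 10100110011

Elias gamma(1331) = '0000000000' + '10100110011' = 000000000010100110011 (21 bits)


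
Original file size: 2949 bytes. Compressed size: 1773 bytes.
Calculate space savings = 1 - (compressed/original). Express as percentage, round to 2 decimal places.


ratio = compressed/original = 1773/2949 = 0.601221
savings = 1 - ratio = 1 - 0.601221 = 0.398779
as a percentage: 0.398779 * 100 = 39.88%

Space savings = 1 - 1773/2949 = 39.88%


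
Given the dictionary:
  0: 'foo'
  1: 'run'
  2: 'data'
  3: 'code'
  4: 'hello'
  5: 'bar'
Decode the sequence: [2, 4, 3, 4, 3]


Look up each index in the dictionary:
  2 -> 'data'
  4 -> 'hello'
  3 -> 'code'
  4 -> 'hello'
  3 -> 'code'

Decoded: "data hello code hello code"


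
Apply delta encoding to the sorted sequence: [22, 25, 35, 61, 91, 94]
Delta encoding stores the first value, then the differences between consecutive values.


First value: 22
Deltas:
  25 - 22 = 3
  35 - 25 = 10
  61 - 35 = 26
  91 - 61 = 30
  94 - 91 = 3


Delta encoded: [22, 3, 10, 26, 30, 3]


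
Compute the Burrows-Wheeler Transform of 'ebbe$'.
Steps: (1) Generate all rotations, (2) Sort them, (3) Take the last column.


Rotations (sorted):
  0: $ebbe -> last char: e
  1: bbe$e -> last char: e
  2: be$eb -> last char: b
  3: e$ebb -> last char: b
  4: ebbe$ -> last char: $


BWT = eebb$


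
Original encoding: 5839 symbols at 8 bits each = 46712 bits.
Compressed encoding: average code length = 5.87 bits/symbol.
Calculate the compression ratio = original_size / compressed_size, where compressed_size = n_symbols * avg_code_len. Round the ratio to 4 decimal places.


original_size = n_symbols * orig_bits = 5839 * 8 = 46712 bits
compressed_size = n_symbols * avg_code_len = 5839 * 5.87 = 34274.93 bits
ratio = original_size / compressed_size = 46712 / 34274.93 = 1.3629

Compression ratio = 1.3629


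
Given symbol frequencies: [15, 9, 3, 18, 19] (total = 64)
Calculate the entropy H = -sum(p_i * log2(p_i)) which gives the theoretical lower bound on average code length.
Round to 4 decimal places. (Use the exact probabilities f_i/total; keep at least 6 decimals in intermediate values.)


Per-symbol terms -p_i * log2(p_i) with p_i = f_i/64:
  p = 15/64 = 0.234375: log2(p) = -2.093109, -p*log2(p) = 0.490573
  p = 9/64 = 0.140625: log2(p) = -2.830075, -p*log2(p) = 0.397979
  p = 3/64 = 0.046875: log2(p) = -4.415037, -p*log2(p) = 0.206955
  p = 18/64 = 0.281250: log2(p) = -1.830075, -p*log2(p) = 0.514709
  p = 19/64 = 0.296875: log2(p) = -1.752072, -p*log2(p) = 0.520147
H = 0.490573 + 0.397979 + 0.206955 + 0.514709 + 0.520147 = 2.130363

H = 2.1304 bits/symbol


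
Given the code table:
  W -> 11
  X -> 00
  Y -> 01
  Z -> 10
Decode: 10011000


Decoding:
10 -> Z
01 -> Y
10 -> Z
00 -> X


Result: ZYZX


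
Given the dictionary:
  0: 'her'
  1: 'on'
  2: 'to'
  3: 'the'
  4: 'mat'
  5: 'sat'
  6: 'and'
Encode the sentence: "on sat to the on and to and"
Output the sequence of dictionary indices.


Look up each word in the dictionary:
  'on' -> 1
  'sat' -> 5
  'to' -> 2
  'the' -> 3
  'on' -> 1
  'and' -> 6
  'to' -> 2
  'and' -> 6

Encoded: [1, 5, 2, 3, 1, 6, 2, 6]


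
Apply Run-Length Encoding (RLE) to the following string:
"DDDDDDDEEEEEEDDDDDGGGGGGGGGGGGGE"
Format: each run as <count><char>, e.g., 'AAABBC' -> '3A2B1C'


Scanning runs left to right:
  i=0: run of 'D' x 7 -> '7D'
  i=7: run of 'E' x 6 -> '6E'
  i=13: run of 'D' x 5 -> '5D'
  i=18: run of 'G' x 13 -> '13G'
  i=31: run of 'E' x 1 -> '1E'

RLE = 7D6E5D13G1E


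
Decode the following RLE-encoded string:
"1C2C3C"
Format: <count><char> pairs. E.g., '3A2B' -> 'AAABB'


Expanding each <count><char> pair:
  1C -> 'C'
  2C -> 'CC'
  3C -> 'CCC'

Decoded = CCCCCC


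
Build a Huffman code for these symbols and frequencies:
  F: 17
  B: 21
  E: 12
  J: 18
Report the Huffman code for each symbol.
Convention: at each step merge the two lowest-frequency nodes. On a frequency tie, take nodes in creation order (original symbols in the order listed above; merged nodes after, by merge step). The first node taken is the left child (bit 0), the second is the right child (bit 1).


Huffman tree construction:
Step 1: Merge E(12) + F(17) = 29
Step 2: Merge J(18) + B(21) = 39
Step 3: Merge (E+F)(29) + (J+B)(39) = 68
Read each symbol's code off the tree from the root (left child = 0, right child = 1).

Codes:
  F: 01 (length 2)
  B: 11 (length 2)
  E: 00 (length 2)
  J: 10 (length 2)
Average code length: 136/68 = 2.0000 bits/symbol


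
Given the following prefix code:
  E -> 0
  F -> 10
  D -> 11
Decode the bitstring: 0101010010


Decoding step by step:
Bits 0 -> E
Bits 10 -> F
Bits 10 -> F
Bits 10 -> F
Bits 0 -> E
Bits 10 -> F


Decoded message: EFFFEF


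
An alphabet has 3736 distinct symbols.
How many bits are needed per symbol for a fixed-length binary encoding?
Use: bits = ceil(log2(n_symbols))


log2(3736) = 11.8673
Bracket: 2^11 = 2048 < 3736 <= 2^12 = 4096
So ceil(log2(3736)) = 12

bits = ceil(log2(3736)) = ceil(11.8673) = 12 bits


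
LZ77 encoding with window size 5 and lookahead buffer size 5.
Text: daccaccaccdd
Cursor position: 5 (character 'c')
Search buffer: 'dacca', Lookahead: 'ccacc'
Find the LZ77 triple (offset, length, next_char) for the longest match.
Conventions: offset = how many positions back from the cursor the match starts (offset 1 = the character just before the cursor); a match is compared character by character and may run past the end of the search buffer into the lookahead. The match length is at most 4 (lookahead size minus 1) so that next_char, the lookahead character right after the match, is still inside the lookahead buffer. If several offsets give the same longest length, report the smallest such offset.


Try each offset into the search buffer:
  offset=1 (pos 4, char 'a'): match length 0
  offset=2 (pos 3, char 'c'): match length 1
  offset=3 (pos 2, char 'c'): match length 4
  offset=4 (pos 1, char 'a'): match length 0
  offset=5 (pos 0, char 'd'): match length 0
Longest match has length 4 at offset 3.
next_char = character at position 5 + 4 = 9 -> 'c'

Best match: offset=3, length=4 (matching 'ccac' starting at position 2)
LZ77 triple: (3, 4, 'c')


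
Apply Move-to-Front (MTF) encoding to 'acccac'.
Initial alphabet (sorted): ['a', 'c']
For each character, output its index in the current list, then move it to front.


MTF encoding:
'a': index 0 in ['a', 'c'] -> ['a', 'c']
'c': index 1 in ['a', 'c'] -> ['c', 'a']
'c': index 0 in ['c', 'a'] -> ['c', 'a']
'c': index 0 in ['c', 'a'] -> ['c', 'a']
'a': index 1 in ['c', 'a'] -> ['a', 'c']
'c': index 1 in ['a', 'c'] -> ['c', 'a']


Output: [0, 1, 0, 0, 1, 1]


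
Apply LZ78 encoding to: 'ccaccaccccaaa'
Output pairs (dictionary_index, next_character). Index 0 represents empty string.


LZ78 encoding steps:
Dictionary: {0: ''}
Step 1: w='' (idx 0), next='c' -> output (0, 'c'), add 'c' as idx 1
Step 2: w='c' (idx 1), next='a' -> output (1, 'a'), add 'ca' as idx 2
Step 3: w='c' (idx 1), next='c' -> output (1, 'c'), add 'cc' as idx 3
Step 4: w='' (idx 0), next='a' -> output (0, 'a'), add 'a' as idx 4
Step 5: w='cc' (idx 3), next='c' -> output (3, 'c'), add 'ccc' as idx 5
Step 6: w='ca' (idx 2), next='a' -> output (2, 'a'), add 'caa' as idx 6
Step 7: w='a' (idx 4), end of input -> output (4, '')


Encoded: [(0, 'c'), (1, 'a'), (1, 'c'), (0, 'a'), (3, 'c'), (2, 'a'), (4, '')]


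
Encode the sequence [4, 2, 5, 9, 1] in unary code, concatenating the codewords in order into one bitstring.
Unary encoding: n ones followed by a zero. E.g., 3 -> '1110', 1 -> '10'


Encode each number as n ones followed by a terminating 0:
  4 -> 11110 (5 bits)
  2 -> 110 (3 bits)
  5 -> 111110 (6 bits)
  9 -> 1111111110 (10 bits)
  1 -> 10 (2 bits)
Total length = 5 + 3 + 6 + 10 + 2 = 26 bits.

Unary([4, 2, 5, 9, 1]) = 11110110111110111111111010 (26 bits)


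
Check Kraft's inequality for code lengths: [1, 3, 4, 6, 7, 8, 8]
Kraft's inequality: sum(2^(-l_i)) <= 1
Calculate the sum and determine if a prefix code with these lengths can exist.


Sum = 2^(-1) + 2^(-3) + 2^(-4) + 2^(-6) + 2^(-7) + 2^(-8) + 2^(-8)
    = 0.5 + 0.125 + 0.0625 + 0.015625 + 0.0078125 + 0.00390625 + 0.00390625
    = 184/256 = 0.71875
Since 0.71875 <= 1, Kraft's inequality IS satisfied.
A prefix code with these lengths CAN exist.

Kraft sum = 0.71875. Satisfied.


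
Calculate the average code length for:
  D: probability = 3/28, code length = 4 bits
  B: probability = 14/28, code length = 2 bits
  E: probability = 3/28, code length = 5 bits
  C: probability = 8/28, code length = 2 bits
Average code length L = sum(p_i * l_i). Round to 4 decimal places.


Weighted contributions p_i * l_i:
  D: (3/28) * 4 = 12/28
  B: (14/28) * 2 = 28/28
  E: (3/28) * 5 = 15/28
  C: (8/28) * 2 = 16/28
Sum = (12 + 28 + 15 + 16)/28 = 71/28

L = 71/28 = 2.5357 bits/symbol


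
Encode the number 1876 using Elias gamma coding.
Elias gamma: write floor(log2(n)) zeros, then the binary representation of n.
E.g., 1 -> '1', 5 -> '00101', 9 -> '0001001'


num_bits = floor(log2(1876)) + 1 = 11
leading_zeros = num_bits - 1 = 10
binary(1876) = 11101010100

Elias gamma(1876) = '0000000000' + '11101010100' = 000000000011101010100 (21 bits)


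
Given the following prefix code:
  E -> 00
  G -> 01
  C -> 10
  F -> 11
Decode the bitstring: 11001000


Decoding step by step:
Bits 11 -> F
Bits 00 -> E
Bits 10 -> C
Bits 00 -> E


Decoded message: FECE


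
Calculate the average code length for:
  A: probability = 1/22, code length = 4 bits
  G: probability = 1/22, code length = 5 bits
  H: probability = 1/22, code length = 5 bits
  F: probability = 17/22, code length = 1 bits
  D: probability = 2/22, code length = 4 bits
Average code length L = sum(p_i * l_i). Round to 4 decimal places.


Weighted contributions p_i * l_i:
  A: (1/22) * 4 = 4/22
  G: (1/22) * 5 = 5/22
  H: (1/22) * 5 = 5/22
  F: (17/22) * 1 = 17/22
  D: (2/22) * 4 = 8/22
Sum = (4 + 5 + 5 + 17 + 8)/22 = 39/22

L = 39/22 = 1.7727 bits/symbol


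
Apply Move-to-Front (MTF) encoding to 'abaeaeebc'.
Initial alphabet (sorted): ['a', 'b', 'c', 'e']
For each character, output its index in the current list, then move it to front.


MTF encoding:
'a': index 0 in ['a', 'b', 'c', 'e'] -> ['a', 'b', 'c', 'e']
'b': index 1 in ['a', 'b', 'c', 'e'] -> ['b', 'a', 'c', 'e']
'a': index 1 in ['b', 'a', 'c', 'e'] -> ['a', 'b', 'c', 'e']
'e': index 3 in ['a', 'b', 'c', 'e'] -> ['e', 'a', 'b', 'c']
'a': index 1 in ['e', 'a', 'b', 'c'] -> ['a', 'e', 'b', 'c']
'e': index 1 in ['a', 'e', 'b', 'c'] -> ['e', 'a', 'b', 'c']
'e': index 0 in ['e', 'a', 'b', 'c'] -> ['e', 'a', 'b', 'c']
'b': index 2 in ['e', 'a', 'b', 'c'] -> ['b', 'e', 'a', 'c']
'c': index 3 in ['b', 'e', 'a', 'c'] -> ['c', 'b', 'e', 'a']


Output: [0, 1, 1, 3, 1, 1, 0, 2, 3]


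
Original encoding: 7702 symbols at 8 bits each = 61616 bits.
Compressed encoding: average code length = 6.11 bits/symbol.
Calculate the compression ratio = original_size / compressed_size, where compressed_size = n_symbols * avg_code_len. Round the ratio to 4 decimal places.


original_size = n_symbols * orig_bits = 7702 * 8 = 61616 bits
compressed_size = n_symbols * avg_code_len = 7702 * 6.11 = 47059.22 bits
ratio = original_size / compressed_size = 61616 / 47059.22 = 1.3093

Compression ratio = 1.3093


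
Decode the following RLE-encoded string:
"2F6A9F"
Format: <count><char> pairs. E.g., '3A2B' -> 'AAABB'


Expanding each <count><char> pair:
  2F -> 'FF'
  6A -> 'AAAAAA'
  9F -> 'FFFFFFFFF'

Decoded = FFAAAAAAFFFFFFFFF


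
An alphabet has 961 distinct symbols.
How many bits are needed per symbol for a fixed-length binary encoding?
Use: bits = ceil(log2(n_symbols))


log2(961) = 9.9084
Bracket: 2^9 = 512 < 961 <= 2^10 = 1024
So ceil(log2(961)) = 10

bits = ceil(log2(961)) = ceil(9.9084) = 10 bits


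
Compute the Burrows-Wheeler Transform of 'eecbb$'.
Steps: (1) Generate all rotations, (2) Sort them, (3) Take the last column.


Rotations (sorted):
  0: $eecbb -> last char: b
  1: b$eecb -> last char: b
  2: bb$eec -> last char: c
  3: cbb$ee -> last char: e
  4: ecbb$e -> last char: e
  5: eecbb$ -> last char: $


BWT = bbcee$


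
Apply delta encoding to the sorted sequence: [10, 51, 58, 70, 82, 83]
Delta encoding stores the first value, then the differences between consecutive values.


First value: 10
Deltas:
  51 - 10 = 41
  58 - 51 = 7
  70 - 58 = 12
  82 - 70 = 12
  83 - 82 = 1


Delta encoded: [10, 41, 7, 12, 12, 1]


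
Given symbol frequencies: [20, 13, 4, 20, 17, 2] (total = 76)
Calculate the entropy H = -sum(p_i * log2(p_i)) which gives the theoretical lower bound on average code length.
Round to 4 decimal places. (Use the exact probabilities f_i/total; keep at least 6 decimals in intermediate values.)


Per-symbol terms -p_i * log2(p_i) with p_i = f_i/76:
  p = 20/76 = 0.263158: log2(p) = -1.925999, -p*log2(p) = 0.506842
  p = 13/76 = 0.171053: log2(p) = -2.547488, -p*log2(p) = 0.435754
  p = 4/76 = 0.052632: log2(p) = -4.247928, -p*log2(p) = 0.223575
  p = 20/76 = 0.263158: log2(p) = -1.925999, -p*log2(p) = 0.506842
  p = 17/76 = 0.223684: log2(p) = -2.160465, -p*log2(p) = 0.483262
  p = 2/76 = 0.026316: log2(p) = -5.247928, -p*log2(p) = 0.138103
H = 0.506842 + 0.435754 + 0.223575 + 0.506842 + 0.483262 + 0.138103 = 2.294378

H = 2.2944 bits/symbol
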